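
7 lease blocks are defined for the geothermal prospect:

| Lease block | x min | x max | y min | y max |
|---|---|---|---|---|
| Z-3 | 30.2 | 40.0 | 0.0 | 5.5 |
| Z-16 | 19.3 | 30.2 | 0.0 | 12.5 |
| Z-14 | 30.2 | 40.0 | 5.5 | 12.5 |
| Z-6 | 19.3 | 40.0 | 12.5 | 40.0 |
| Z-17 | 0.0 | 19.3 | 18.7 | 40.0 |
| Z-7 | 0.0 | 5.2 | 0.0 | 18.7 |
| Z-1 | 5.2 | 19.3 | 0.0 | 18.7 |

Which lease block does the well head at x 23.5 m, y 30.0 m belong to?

The point has x = 23.5 and y = 30.0.
Only Z-6 satisfies 19.3 ≤ x ≤ 40.0 and 12.5 ≤ y ≤ 40.0.

Z-6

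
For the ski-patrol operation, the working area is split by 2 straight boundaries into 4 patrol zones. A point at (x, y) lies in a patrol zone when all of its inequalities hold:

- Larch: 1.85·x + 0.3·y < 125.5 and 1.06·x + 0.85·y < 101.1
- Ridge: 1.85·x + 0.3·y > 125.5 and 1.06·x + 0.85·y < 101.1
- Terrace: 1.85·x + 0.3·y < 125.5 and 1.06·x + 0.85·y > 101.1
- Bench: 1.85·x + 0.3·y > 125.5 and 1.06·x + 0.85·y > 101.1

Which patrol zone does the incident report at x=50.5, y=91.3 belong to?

1.85·50.5 + 0.3·91.3 = 120.815, which is < 125.5
1.06·50.5 + 0.85·91.3 = 131.135, which is > 101.1
This sign pattern matches Terrace.

Terrace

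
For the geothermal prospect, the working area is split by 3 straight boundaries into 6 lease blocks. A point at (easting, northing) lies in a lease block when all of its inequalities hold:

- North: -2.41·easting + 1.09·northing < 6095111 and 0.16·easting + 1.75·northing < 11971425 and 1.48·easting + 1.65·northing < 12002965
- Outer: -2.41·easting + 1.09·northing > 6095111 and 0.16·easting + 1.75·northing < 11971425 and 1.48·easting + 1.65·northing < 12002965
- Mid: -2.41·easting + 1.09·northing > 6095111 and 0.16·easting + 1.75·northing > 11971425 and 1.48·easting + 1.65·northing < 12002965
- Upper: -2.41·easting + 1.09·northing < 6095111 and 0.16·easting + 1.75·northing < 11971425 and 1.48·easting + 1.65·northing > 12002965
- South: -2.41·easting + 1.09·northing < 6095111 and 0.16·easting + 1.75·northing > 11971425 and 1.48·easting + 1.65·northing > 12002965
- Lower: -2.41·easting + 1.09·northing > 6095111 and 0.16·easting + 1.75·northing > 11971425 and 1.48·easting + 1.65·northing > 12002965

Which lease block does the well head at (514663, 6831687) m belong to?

Lower

-2.41·514663 + 1.09·6831687 = 6206201.000, which is > 6095111
0.16·514663 + 1.75·6831687 = 12037798.330, which is > 11971425
1.48·514663 + 1.65·6831687 = 12033984.790, which is > 12002965
This sign pattern matches Lower.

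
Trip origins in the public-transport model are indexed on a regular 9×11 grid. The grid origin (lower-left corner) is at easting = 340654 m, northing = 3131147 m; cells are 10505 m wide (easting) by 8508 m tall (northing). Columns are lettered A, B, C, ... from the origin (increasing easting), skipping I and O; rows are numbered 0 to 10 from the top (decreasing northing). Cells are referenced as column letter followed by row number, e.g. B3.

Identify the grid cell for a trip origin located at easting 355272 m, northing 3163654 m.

Column index: ⌊(355272 − 340654) / 10505⌋ = ⌊1.392⌋ = 1 → column B
Row offset from origin: ⌊(3163654 − 3131147) / 8508⌋ = ⌊3.821⌋ = 3 → row 7 (counted from top)

B7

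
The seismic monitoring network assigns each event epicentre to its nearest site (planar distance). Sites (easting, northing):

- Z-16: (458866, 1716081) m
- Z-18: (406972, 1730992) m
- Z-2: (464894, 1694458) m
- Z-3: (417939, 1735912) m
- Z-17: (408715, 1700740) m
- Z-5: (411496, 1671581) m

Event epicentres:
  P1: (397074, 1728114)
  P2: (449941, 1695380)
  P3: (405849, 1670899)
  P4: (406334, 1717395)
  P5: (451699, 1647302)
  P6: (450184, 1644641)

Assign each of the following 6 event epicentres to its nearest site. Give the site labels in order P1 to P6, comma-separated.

P1 → Z-18 (d²=106253288.00)
P2 → Z-2 (d²=224442293.00)
P3 → Z-5 (d²=32353733.00)
P4 → Z-18 (d²=185285453.00)
P5 → Z-5 (d²=2205751050.00)
P6 → Z-5 (d²=2222524944.00)

Z-18, Z-2, Z-5, Z-18, Z-5, Z-5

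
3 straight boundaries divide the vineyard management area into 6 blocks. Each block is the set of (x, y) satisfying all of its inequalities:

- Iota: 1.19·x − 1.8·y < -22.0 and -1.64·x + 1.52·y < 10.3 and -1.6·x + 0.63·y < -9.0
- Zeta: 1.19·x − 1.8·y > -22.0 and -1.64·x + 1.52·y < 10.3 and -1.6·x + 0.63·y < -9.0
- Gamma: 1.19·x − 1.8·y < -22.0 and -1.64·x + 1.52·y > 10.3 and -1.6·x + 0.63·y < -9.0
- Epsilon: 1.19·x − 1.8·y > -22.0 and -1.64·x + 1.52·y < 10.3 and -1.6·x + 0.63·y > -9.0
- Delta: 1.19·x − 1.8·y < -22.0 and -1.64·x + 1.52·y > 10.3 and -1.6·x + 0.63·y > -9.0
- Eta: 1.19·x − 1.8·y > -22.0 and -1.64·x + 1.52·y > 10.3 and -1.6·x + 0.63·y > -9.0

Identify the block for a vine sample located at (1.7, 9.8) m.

Eta

1.19·1.7 − 1.8·9.8 = -15.617, which is > -22.0
-1.64·1.7 + 1.52·9.8 = 12.108, which is > 10.3
-1.6·1.7 + 0.63·9.8 = 3.454, which is > -9.0
This sign pattern matches Eta.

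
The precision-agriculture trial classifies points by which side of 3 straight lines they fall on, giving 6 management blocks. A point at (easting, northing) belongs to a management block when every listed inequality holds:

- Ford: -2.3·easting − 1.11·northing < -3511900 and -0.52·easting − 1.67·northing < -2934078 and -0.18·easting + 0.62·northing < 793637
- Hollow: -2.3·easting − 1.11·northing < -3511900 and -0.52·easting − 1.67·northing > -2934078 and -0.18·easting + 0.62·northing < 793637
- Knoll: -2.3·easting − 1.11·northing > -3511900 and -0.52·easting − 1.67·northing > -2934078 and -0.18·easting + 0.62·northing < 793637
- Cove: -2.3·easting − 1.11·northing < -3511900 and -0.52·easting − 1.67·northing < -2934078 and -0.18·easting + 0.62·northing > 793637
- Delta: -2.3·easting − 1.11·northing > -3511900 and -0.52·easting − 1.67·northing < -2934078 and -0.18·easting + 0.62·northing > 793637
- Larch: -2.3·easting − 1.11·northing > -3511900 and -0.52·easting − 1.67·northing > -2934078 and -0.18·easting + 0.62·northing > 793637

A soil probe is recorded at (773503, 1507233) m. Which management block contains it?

-2.3·773503 − 1.11·1507233 = -3452085.530, which is > -3511900
-0.52·773503 − 1.67·1507233 = -2919300.670, which is > -2934078
-0.18·773503 + 0.62·1507233 = 795253.920, which is > 793637
This sign pattern matches Larch.

Larch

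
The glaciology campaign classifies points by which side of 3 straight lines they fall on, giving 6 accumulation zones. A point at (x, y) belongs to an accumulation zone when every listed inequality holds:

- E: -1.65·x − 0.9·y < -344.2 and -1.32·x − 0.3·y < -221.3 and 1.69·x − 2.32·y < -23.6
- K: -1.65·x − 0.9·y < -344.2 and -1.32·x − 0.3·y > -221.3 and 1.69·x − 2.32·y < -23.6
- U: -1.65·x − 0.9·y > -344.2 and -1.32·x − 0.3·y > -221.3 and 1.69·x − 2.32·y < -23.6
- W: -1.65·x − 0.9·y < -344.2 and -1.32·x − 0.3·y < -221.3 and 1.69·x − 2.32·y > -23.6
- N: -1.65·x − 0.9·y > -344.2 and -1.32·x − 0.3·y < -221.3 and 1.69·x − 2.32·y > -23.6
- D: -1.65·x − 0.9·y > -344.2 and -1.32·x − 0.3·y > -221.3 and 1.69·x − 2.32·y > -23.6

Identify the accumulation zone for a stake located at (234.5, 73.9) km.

W

-1.65·234.5 − 0.9·73.9 = -453.435, which is < -344.2
-1.32·234.5 − 0.3·73.9 = -331.710, which is < -221.3
1.69·234.5 − 2.32·73.9 = 224.857, which is > -23.6
This sign pattern matches W.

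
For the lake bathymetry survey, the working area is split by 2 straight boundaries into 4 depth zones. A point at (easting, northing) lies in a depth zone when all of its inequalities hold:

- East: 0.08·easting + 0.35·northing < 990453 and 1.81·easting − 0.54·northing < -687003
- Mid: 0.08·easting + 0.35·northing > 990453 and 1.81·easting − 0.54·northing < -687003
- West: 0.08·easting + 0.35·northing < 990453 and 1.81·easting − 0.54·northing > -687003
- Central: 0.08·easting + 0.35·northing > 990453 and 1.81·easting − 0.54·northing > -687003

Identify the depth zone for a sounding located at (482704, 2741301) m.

Central

0.08·482704 + 0.35·2741301 = 998071.670, which is > 990453
1.81·482704 − 0.54·2741301 = -606608.300, which is > -687003
This sign pattern matches Central.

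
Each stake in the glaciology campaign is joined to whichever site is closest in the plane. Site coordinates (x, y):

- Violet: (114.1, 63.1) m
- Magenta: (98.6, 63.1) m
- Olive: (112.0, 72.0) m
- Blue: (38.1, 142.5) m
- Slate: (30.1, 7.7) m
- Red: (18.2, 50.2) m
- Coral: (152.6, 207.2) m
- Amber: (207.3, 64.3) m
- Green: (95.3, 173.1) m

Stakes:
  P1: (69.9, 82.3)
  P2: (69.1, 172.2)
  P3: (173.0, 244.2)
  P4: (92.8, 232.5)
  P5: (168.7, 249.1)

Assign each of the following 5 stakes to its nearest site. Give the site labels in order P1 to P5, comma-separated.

Magenta, Green, Coral, Green, Coral

P1 → Magenta (d²=1192.33)
P2 → Green (d²=687.25)
P3 → Coral (d²=1785.16)
P4 → Green (d²=3534.61)
P5 → Coral (d²=2014.82)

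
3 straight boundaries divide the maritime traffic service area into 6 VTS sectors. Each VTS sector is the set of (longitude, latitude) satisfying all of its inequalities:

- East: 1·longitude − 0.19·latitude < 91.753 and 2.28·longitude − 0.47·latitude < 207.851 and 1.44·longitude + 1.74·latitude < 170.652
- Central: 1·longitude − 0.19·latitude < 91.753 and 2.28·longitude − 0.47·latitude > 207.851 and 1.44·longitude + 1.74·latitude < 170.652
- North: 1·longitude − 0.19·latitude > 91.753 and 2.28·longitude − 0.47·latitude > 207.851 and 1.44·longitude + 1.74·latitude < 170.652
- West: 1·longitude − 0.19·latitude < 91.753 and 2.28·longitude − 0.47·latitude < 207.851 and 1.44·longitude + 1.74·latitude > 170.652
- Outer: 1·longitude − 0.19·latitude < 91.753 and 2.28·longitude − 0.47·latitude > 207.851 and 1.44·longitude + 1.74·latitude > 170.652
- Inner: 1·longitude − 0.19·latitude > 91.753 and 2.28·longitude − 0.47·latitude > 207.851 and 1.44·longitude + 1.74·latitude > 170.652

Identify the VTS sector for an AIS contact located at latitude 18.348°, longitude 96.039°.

North

1·96.039 − 0.19·18.348 = 92.553, which is > 91.753
2.28·96.039 − 0.47·18.348 = 210.345, which is > 207.851
1.44·96.039 + 1.74·18.348 = 170.222, which is < 170.652
This sign pattern matches North.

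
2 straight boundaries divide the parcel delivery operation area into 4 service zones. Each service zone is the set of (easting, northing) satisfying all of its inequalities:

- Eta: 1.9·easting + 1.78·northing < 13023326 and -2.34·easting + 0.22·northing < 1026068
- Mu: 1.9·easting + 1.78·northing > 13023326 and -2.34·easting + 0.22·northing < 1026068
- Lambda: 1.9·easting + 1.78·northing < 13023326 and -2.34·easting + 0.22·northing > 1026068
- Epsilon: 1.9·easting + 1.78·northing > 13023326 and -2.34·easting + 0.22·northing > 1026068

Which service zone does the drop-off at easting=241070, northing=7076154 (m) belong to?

1.9·241070 + 1.78·7076154 = 13053587.120, which is > 13023326
-2.34·241070 + 0.22·7076154 = 992650.080, which is < 1026068
This sign pattern matches Mu.

Mu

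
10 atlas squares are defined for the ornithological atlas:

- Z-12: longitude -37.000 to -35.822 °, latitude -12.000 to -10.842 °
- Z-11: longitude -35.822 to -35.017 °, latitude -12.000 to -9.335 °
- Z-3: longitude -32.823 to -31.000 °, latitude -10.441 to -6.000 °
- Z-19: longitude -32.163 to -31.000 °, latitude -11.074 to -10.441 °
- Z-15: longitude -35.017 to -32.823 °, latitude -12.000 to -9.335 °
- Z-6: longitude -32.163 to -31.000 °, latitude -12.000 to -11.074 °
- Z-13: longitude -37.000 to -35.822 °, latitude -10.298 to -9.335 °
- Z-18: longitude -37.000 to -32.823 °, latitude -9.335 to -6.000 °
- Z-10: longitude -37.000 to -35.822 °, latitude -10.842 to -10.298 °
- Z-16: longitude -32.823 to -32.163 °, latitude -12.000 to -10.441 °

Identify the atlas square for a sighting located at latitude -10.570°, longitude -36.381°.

Z-10

The point has longitude = -36.381 and latitude = -10.570.
Only Z-10 satisfies -37.000 ≤ longitude ≤ -35.822 and -10.842 ≤ latitude ≤ -10.298.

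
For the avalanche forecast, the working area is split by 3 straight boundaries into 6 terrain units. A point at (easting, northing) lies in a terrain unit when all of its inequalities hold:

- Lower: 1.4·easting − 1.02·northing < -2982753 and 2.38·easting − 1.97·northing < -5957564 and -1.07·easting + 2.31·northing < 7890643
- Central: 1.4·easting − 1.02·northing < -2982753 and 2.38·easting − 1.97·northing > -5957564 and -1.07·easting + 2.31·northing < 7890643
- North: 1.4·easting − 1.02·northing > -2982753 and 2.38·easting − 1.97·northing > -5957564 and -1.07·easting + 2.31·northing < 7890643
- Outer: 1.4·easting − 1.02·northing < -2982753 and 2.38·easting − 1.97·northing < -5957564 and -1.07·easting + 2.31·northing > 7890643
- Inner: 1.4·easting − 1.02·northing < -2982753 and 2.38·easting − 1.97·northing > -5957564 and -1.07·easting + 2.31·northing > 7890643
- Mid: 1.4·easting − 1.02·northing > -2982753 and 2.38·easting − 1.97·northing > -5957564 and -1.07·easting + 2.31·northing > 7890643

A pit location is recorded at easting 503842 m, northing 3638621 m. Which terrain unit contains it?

1.4·503842 − 1.02·3638621 = -3006014.620, which is < -2982753
2.38·503842 − 1.97·3638621 = -5968939.410, which is < -5957564
-1.07·503842 + 2.31·3638621 = 7866103.570, which is < 7890643
This sign pattern matches Lower.

Lower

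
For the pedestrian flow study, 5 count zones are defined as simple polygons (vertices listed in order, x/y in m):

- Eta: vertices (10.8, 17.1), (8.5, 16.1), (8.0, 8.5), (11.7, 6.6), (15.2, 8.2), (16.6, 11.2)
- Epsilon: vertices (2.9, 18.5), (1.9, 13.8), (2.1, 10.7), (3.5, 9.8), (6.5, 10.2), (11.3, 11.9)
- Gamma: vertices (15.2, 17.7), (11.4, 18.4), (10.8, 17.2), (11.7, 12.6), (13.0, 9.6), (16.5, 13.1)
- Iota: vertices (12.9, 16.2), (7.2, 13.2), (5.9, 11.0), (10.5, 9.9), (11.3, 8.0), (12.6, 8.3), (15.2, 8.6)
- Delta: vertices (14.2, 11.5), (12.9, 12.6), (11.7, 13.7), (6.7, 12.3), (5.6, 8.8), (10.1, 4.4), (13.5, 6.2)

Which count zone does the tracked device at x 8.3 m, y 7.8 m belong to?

Cast a ray rightward from (8.3, 7.8). For each polygon, the edges (by vertex number in listed order) whose endpoints lie on opposite sides of y = 7.8, where each meets that height, and whether that is right or left of the point:
Eta: 3–4 at x≈9.36 (right), 4–5 at x≈14.33 (right) → 2 crossings.
Epsilon: no edge straddles that height → 0 crossings.
Gamma: no edge straddles that height → 0 crossings.
Iota: no edge straddles that height → 0 crossings.
Delta: 5–6 at x≈6.62 (left), 7–1 at x≈13.71 (right) → 1 crossing.
Only Delta has an odd count, so the point is inside Delta.

Delta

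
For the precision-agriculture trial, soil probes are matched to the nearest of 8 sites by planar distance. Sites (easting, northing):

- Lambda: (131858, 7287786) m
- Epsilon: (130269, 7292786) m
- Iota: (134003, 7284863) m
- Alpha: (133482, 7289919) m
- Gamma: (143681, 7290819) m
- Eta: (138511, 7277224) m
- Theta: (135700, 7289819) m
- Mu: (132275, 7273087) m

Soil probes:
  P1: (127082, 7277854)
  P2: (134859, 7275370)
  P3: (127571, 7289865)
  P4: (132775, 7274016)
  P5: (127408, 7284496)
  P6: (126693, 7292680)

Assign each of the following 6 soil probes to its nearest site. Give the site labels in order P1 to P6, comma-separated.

Mu, Mu, Epsilon, Mu, Lambda, Epsilon

P1 → Mu (d²=49691538.00)
P2 → Mu (d²=11889145.00)
P3 → Epsilon (d²=15811445.00)
P4 → Mu (d²=1113041.00)
P5 → Lambda (d²=30626600.00)
P6 → Epsilon (d²=12799012.00)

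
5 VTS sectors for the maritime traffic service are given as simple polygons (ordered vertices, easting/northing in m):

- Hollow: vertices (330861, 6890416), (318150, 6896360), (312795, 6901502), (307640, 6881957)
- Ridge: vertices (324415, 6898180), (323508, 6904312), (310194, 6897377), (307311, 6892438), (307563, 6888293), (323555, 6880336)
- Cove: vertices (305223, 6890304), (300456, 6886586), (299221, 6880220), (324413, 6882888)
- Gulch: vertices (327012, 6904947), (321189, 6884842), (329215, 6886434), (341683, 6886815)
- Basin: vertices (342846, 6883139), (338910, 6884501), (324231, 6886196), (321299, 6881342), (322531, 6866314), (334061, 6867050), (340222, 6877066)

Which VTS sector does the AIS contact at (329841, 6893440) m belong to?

Cast a ray rightward from (329841, 6893440). For each polygon, the edges (by vertex number in listed order) whose endpoints lie on opposite sides of northing = 6893440, where each meets that height, and whether that is right or left of the point:
Hollow: 1–2 at easting≈324394.3 (left), 3–4 at easting≈310668.6 (left) → 0 crossings.
Ridge: 3–4 at easting≈307895.9 (left), 6–1 at easting≈324186.6 (left) → 0 crossings.
Cove: no edge straddles that height → 0 crossings.
Gulch: 1–2 at easting≈323679.2 (left), 4–1 at easting≈336322.6 (right) → 1 crossing.
Basin: no edge straddles that height → 0 crossings.
Only Gulch has an odd count, so the point is inside Gulch.

Gulch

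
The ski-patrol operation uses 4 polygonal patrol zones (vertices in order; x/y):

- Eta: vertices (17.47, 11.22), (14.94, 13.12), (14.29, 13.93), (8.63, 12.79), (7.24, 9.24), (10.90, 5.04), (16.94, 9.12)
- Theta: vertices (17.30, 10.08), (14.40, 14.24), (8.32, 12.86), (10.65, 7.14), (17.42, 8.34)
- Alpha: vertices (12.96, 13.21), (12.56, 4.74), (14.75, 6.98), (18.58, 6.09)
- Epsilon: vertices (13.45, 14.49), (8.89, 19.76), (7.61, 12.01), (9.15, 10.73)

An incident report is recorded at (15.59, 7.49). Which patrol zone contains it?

Alpha

Cast a ray rightward from (15.59, 7.49). For each polygon, the edges (by vertex number in listed order) whose endpoints lie on opposite sides of y = 7.49, where each meets that height, and whether that is right or left of the point:
Eta: 5–6 at x≈8.765 (left), 6–7 at x≈14.527 (left) → 0 crossings.
Theta: 3–4 at x≈10.507 (left), 4–5 at x≈12.625 (left) → 0 crossings.
Alpha: 1–2 at x≈12.690 (left), 4–1 at x≈17.475 (right) → 1 crossing.
Epsilon: no edge straddles that height → 0 crossings.
Only Alpha has an odd count, so the point is inside Alpha.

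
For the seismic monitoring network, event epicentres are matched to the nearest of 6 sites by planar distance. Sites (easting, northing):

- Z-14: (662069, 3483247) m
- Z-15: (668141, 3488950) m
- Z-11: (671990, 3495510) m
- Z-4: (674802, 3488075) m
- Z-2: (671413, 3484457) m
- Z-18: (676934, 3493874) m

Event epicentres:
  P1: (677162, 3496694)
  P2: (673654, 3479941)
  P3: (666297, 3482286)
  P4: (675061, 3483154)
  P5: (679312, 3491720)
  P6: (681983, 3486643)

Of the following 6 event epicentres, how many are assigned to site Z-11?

0

P1 → Z-18
P2 → Z-2
P3 → Z-14
P4 → Z-2
P5 → Z-18
P6 → Z-4
0 of the 6 go to Z-11.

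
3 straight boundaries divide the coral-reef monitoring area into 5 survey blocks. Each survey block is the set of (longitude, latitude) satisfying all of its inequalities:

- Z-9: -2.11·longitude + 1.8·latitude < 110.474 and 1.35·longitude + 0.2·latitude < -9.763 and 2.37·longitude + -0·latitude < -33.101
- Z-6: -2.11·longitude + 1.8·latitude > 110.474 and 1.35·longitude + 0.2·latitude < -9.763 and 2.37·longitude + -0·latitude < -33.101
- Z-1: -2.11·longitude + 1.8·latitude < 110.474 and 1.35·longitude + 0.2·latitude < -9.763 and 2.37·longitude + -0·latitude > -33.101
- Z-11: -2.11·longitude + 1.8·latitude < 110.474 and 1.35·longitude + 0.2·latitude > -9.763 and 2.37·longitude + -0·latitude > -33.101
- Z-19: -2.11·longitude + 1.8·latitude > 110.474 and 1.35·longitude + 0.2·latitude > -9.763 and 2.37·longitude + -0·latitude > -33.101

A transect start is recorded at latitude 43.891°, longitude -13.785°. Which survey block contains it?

-2.11·-13.785 + 1.8·43.891 = 108.090, which is < 110.474
1.35·-13.785 + 0.2·43.891 = -9.832, which is < -9.763
2.37·-13.785 + -0·43.891 = -32.670, which is > -33.101
This sign pattern matches Z-1.

Z-1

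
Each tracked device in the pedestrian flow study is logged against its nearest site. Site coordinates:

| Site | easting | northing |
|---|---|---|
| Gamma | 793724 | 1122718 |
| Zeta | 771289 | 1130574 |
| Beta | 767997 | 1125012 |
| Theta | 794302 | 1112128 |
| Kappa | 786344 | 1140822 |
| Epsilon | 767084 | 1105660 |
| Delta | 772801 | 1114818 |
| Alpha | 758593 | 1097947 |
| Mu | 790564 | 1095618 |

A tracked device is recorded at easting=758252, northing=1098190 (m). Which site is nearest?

Alpha

Squared distances to each site:
Gamma: 1859885568.000; Zeta: 1218686825.000; Beta: 814384709.000; Theta: 1493870344.000; Kappa: 2606647888.000; Epsilon: 133805124.000; Delta: 488163785.000; Alpha: 175330.000; Mu: 1050680528.000.
Minimum at Alpha.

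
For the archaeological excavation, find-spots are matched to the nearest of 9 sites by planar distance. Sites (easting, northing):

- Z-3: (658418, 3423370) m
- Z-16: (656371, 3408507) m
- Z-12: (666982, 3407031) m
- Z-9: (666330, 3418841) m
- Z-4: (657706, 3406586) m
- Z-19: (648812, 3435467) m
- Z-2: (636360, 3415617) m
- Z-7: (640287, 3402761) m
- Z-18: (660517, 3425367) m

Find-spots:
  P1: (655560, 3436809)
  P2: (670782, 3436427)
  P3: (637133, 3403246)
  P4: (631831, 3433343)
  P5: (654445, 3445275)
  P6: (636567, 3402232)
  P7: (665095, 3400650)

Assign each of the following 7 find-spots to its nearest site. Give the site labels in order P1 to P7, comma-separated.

P1 → Z-19 (d²=47336468.00)
P2 → Z-18 (d²=227693825.00)
P3 → Z-7 (d²=10182941.00)
P4 → Z-19 (d²=292865737.00)
P5 → Z-19 (d²=127927553.00)
P6 → Z-7 (d²=14118241.00)
P7 → Z-12 (d²=44277930.00)

Z-19, Z-18, Z-7, Z-19, Z-19, Z-7, Z-12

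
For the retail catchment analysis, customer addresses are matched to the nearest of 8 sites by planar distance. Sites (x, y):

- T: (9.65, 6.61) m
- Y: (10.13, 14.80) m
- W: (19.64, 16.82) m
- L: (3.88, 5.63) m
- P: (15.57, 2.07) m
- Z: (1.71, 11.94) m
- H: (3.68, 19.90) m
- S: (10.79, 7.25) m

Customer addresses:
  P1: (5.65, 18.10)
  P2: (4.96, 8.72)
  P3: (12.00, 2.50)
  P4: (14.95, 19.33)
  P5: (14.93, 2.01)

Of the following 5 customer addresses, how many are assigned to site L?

P1 → H
P2 → L
P3 → P
P4 → W
P5 → P
1 of the 5 goes to L.

1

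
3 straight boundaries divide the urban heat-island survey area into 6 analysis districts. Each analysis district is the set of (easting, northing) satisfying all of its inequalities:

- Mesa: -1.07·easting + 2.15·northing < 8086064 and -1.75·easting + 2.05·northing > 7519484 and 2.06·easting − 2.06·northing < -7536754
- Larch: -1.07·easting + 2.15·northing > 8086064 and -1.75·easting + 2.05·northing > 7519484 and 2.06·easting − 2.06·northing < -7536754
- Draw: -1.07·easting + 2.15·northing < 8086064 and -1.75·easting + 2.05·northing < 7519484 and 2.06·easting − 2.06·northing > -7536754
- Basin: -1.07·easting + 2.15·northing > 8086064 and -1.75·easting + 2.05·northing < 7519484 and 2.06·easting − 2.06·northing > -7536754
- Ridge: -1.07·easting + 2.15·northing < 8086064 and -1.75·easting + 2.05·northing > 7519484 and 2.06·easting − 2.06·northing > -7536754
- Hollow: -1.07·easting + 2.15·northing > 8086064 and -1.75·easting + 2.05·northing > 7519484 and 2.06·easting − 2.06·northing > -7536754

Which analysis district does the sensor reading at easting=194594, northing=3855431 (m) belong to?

Mesa

-1.07·194594 + 2.15·3855431 = 8080961.070, which is < 8086064
-1.75·194594 + 2.05·3855431 = 7563094.050, which is > 7519484
2.06·194594 − 2.06·3855431 = -7541324.220, which is < -7536754
This sign pattern matches Mesa.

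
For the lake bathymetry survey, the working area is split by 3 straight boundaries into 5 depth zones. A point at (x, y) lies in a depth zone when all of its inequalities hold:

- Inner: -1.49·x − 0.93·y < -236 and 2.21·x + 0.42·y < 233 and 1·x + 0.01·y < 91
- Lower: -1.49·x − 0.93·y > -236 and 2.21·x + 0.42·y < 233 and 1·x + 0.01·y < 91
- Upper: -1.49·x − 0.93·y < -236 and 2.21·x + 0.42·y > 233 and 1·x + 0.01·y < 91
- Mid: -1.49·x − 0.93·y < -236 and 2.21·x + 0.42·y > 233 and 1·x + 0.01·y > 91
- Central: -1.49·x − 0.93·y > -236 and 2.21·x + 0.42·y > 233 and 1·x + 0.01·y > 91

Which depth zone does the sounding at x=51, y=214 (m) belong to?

-1.49·51 − 0.93·214 = -275.010, which is < -236
2.21·51 + 0.42·214 = 202.590, which is < 233
1·51 + 0.01·214 = 53.140, which is < 91
This sign pattern matches Inner.

Inner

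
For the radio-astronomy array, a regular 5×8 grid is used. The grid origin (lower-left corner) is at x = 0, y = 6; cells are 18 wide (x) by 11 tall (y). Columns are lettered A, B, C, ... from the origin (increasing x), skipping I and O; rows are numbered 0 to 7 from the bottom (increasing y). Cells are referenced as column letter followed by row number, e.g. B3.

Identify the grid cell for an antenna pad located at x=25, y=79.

Column index: ⌊(25 − 0) / 18⌋ = ⌊1.389⌋ = 1 → column B
Row offset from origin: ⌊(79 − 6) / 11⌋ = ⌊6.636⌋ = 6 → row 6

B6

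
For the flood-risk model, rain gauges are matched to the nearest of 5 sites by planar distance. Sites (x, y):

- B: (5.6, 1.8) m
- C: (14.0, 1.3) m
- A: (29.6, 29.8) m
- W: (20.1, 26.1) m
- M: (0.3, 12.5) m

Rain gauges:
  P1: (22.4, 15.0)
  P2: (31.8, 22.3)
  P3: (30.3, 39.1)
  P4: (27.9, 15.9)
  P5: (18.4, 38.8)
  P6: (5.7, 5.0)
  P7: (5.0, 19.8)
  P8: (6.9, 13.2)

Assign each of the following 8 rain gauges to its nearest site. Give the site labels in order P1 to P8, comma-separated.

P1 → W (d²=128.50)
P2 → A (d²=61.09)
P3 → A (d²=86.98)
P4 → W (d²=164.88)
P5 → W (d²=164.18)
P6 → B (d²=10.25)
P7 → M (d²=75.38)
P8 → M (d²=44.05)

W, A, A, W, W, B, M, M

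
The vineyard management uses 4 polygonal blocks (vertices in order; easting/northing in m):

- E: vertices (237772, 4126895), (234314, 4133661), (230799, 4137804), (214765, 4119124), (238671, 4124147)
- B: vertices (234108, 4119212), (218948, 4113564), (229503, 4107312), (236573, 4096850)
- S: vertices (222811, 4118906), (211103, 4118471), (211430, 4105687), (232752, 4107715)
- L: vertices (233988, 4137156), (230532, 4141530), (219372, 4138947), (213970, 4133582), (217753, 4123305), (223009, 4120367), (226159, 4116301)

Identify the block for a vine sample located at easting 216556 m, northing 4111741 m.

Cast a ray rightward from (216556, 4111741). For each polygon, the edges (by vertex number in listed order) whose endpoints lie on opposite sides of northing = 4111741, where each meets that height, and whether that is right or left of the point:
E: no edge straddles that height → 0 crossings.
B: 2–3 at easting≈222025.7 (right), 4–1 at easting≈234931.5 (right) → 2 crossings.
S: 2–3 at easting≈211275.1 (left), 4–1 at easting≈229175.7 (right) → 1 crossing.
L: no edge straddles that height → 0 crossings.
Only S has an odd count, so the point is inside S.

S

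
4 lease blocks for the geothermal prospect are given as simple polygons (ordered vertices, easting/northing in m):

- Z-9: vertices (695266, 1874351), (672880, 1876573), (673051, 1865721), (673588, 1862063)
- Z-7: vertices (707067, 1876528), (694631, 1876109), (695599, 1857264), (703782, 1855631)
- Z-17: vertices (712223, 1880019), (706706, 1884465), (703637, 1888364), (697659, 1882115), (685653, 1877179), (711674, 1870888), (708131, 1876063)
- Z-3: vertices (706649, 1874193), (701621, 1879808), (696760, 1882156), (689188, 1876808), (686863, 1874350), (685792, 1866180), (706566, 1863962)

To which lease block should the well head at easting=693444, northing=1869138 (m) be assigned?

Z-3

Cast a ray rightward from (693444, 1869138). For each polygon, the edges (by vertex number in listed order) whose endpoints lie on opposite sides of northing = 1869138, where each meets that height, and whether that is right or left of the point:
Z-9: 2–3 at easting≈672997.2 (left), 4–1 at easting≈686069.4 (left) → 0 crossings.
Z-7: 2–3 at easting≈694989.1 (right), 4–1 at easting≈705905.3 (right) → 2 crossings.
Z-17: no edge straddles that height → 0 crossings.
Z-3: 5–6 at easting≈686179.8 (left), 7–1 at easting≈706608.0 (right) → 1 crossing.
Only Z-3 has an odd count, so the point is inside Z-3.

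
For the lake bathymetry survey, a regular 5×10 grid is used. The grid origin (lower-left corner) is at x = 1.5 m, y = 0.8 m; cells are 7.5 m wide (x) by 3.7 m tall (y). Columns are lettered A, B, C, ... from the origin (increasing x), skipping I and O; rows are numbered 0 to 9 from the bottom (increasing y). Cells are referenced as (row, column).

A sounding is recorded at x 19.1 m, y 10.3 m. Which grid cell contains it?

Column index: ⌊(19.1 − 1.5) / 7.5⌋ = ⌊2.347⌋ = 2 → column C
Row offset from origin: ⌊(10.3 − 0.8) / 3.7⌋ = ⌊2.568⌋ = 2 → row 2

(2, C)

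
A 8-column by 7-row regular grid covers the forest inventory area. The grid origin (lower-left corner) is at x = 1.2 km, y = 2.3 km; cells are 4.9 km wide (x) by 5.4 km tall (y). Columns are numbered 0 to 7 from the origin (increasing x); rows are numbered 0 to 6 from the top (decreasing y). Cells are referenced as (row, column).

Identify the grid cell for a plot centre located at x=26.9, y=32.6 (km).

Column index: ⌊(26.9 − 1.2) / 4.9⌋ = ⌊5.245⌋ = 5
Row offset from origin: ⌊(32.6 − 2.3) / 5.4⌋ = ⌊5.611⌋ = 5 → row 1 (counted from top)

(1, 5)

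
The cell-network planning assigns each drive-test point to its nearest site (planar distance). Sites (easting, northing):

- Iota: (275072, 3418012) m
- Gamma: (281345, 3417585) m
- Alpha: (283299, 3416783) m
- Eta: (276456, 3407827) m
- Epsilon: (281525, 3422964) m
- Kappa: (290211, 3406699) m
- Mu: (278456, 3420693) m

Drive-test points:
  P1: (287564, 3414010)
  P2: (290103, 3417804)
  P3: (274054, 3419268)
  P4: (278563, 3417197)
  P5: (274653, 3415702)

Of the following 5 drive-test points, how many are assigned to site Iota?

P1 → Alpha
P2 → Alpha
P3 → Iota
P4 → Gamma
P5 → Iota
2 of the 5 go to Iota.

2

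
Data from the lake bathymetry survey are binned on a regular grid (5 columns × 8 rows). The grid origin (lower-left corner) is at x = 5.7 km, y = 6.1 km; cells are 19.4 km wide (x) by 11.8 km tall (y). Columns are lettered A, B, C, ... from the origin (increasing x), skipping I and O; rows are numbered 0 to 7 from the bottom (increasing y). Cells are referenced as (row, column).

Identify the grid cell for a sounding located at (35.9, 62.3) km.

Column index: ⌊(35.9 − 5.7) / 19.4⌋ = ⌊1.557⌋ = 1 → column B
Row offset from origin: ⌊(62.3 − 6.1) / 11.8⌋ = ⌊4.763⌋ = 4 → row 4

(4, B)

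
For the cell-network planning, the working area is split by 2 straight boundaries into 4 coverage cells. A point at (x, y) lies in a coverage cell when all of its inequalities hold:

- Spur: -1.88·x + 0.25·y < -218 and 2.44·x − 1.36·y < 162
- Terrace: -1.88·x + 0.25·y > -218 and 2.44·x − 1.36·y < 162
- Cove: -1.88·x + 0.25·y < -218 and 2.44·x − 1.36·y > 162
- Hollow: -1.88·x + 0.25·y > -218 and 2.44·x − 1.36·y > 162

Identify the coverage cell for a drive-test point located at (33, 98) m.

Terrace

-1.88·33 + 0.25·98 = -37.540, which is > -218
2.44·33 − 1.36·98 = -52.760, which is < 162
This sign pattern matches Terrace.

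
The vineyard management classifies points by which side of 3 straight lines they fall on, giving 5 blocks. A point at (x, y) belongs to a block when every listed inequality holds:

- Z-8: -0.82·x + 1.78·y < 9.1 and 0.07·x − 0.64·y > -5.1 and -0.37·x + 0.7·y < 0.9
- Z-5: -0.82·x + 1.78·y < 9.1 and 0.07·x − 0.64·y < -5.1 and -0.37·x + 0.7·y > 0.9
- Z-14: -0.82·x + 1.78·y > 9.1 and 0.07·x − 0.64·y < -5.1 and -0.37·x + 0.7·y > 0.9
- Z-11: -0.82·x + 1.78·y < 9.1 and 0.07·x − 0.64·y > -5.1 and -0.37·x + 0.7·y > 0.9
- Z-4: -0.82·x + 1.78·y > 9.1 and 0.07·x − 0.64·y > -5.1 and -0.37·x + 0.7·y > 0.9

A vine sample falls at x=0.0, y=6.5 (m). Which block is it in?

-0.82·0.0 + 1.78·6.5 = 11.570, which is > 9.1
0.07·0.0 − 0.64·6.5 = -4.160, which is > -5.1
-0.37·0.0 + 0.7·6.5 = 4.550, which is > 0.9
This sign pattern matches Z-4.

Z-4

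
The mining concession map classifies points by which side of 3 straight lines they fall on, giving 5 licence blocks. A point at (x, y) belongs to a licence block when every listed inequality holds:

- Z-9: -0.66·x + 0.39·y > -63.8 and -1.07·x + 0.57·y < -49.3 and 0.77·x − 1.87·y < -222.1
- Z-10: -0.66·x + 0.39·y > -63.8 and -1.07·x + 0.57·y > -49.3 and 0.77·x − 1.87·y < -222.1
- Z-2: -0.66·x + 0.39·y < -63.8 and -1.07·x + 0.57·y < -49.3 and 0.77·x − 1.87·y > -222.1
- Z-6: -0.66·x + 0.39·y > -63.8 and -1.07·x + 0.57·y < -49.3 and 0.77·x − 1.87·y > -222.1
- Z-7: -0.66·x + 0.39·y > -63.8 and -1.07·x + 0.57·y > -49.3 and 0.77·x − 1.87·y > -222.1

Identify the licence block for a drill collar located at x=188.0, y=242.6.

-0.66·188.0 + 0.39·242.6 = -29.466, which is > -63.8
-1.07·188.0 + 0.57·242.6 = -62.878, which is < -49.3
0.77·188.0 − 1.87·242.6 = -308.902, which is < -222.1
This sign pattern matches Z-9.

Z-9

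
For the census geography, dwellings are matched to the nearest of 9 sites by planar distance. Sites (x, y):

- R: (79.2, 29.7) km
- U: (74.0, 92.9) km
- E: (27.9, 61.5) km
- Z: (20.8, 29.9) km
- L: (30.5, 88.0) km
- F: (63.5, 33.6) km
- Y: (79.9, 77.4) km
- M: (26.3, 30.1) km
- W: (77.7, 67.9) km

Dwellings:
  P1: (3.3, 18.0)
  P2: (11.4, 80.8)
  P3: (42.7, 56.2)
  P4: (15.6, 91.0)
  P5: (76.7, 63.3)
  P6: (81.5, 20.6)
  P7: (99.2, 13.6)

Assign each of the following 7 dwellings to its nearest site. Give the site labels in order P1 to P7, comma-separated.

P1 → Z (d²=447.86)
P2 → L (d²=416.65)
P3 → E (d²=247.13)
P4 → L (d²=231.01)
P5 → W (d²=22.16)
P6 → R (d²=88.10)
P7 → R (d²=659.21)

Z, L, E, L, W, R, R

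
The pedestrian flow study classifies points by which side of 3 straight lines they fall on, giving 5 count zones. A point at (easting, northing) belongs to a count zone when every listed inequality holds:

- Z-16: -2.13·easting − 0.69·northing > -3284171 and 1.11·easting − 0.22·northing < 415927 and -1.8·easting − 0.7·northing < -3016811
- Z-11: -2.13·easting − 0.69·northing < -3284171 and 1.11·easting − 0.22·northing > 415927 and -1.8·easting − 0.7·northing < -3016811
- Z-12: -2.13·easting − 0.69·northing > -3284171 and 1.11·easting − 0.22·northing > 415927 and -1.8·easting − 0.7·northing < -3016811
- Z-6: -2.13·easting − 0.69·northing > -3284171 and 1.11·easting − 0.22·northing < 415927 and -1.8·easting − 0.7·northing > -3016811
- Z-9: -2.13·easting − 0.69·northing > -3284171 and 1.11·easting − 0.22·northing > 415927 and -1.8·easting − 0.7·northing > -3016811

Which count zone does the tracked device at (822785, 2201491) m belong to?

-2.13·822785 − 0.69·2201491 = -3271560.840, which is > -3284171
1.11·822785 − 0.22·2201491 = 428963.330, which is > 415927
-1.8·822785 − 0.7·2201491 = -3022056.700, which is < -3016811
This sign pattern matches Z-12.

Z-12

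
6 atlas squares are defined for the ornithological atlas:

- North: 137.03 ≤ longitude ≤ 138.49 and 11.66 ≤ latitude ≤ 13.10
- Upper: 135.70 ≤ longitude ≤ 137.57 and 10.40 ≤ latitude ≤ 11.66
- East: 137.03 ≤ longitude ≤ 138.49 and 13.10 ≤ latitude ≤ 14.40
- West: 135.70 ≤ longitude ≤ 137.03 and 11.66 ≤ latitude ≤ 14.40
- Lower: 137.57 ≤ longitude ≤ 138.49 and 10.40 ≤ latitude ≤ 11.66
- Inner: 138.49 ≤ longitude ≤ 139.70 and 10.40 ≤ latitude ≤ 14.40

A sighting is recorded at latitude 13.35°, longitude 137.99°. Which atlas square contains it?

East

The point has longitude = 137.99 and latitude = 13.35.
Only East satisfies 137.03 ≤ longitude ≤ 138.49 and 13.10 ≤ latitude ≤ 14.40.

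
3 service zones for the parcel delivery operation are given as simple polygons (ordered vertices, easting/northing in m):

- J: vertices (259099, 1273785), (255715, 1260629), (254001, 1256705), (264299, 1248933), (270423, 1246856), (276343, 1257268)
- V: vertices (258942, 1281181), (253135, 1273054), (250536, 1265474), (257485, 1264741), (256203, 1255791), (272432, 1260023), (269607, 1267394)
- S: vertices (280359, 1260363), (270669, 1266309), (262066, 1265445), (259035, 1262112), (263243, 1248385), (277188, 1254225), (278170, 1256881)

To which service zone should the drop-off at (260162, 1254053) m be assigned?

J

Cast a ray rightward from (260162, 1254053). For each polygon, the edges (by vertex number in listed order) whose endpoints lie on opposite sides of northing = 1254053, where each meets that height, and whether that is right or left of the point:
J: 3–4 at easting≈257514.9 (left), 5–6 at easting≈274515.0 (right) → 1 crossing.
V: no edge straddles that height → 0 crossings.
S: 4–5 at easting≈261505.5 (right), 5–6 at easting≈276777.3 (right) → 2 crossings.
Only J has an odd count, so the point is inside J.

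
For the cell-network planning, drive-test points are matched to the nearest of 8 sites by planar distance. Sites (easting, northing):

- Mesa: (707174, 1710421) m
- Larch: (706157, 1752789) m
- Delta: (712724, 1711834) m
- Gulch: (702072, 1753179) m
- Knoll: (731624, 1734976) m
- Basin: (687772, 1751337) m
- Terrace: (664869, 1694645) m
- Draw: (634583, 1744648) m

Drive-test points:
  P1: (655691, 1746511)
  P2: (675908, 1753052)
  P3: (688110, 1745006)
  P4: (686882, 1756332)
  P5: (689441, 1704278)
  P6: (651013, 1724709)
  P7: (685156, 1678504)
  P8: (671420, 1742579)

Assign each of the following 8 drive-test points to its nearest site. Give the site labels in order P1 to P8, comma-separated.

P1 → Draw (d²=449018433.00)
P2 → Basin (d²=143695721.00)
P3 → Basin (d²=40195805.00)
P4 → Basin (d²=25742125.00)
P5 → Mesa (d²=352195738.00)
P6 → Draw (d²=667508621.00)
P7 → Terrace (d²=672094250.00)
P8 → Basin (d²=344090468.00)

Draw, Basin, Basin, Basin, Mesa, Draw, Terrace, Basin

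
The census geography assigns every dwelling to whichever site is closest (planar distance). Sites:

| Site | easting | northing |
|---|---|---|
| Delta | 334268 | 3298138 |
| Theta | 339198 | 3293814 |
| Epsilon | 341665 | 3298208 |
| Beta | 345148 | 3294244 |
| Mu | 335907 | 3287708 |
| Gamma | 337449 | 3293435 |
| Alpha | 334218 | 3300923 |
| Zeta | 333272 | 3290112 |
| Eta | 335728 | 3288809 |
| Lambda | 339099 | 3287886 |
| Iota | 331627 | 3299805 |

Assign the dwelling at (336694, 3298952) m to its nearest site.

Squared distances to each site:
Delta: 6548072.000; Theta: 32669060.000; Epsilon: 25264377.000; Beta: 93635380.000; Mu: 127046905.000; Gamma: 31007314.000; Alpha: 10015417.000; Zeta: 89855684.000; Eta: 103813605.000; Lambda: 128240381.000; Iota: 26402098.000.
Minimum at Delta.

Delta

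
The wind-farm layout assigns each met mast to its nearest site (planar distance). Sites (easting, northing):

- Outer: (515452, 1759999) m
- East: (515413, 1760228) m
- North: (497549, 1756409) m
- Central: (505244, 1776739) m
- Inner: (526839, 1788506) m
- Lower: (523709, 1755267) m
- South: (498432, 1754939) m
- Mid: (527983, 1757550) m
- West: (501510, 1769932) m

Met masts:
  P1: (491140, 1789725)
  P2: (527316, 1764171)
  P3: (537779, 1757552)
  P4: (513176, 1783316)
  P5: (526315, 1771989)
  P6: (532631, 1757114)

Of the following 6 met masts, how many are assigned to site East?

P1 → Central
P2 → Mid
P3 → Mid
P4 → Central
P5 → Mid
P6 → Mid
0 of the 6 go to East.

0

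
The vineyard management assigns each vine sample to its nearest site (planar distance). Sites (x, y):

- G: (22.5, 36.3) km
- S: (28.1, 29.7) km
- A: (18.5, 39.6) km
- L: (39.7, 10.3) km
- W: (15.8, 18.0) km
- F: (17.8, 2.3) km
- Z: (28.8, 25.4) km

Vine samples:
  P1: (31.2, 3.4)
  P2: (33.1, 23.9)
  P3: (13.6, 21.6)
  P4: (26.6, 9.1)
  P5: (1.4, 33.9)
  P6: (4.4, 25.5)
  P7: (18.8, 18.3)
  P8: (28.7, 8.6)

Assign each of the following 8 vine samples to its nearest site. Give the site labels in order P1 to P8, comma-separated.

P1 → L (d²=119.86)
P2 → Z (d²=20.74)
P3 → W (d²=17.80)
P4 → F (d²=123.68)
P5 → A (d²=324.90)
P6 → W (d²=186.21)
P7 → W (d²=9.09)
P8 → L (d²=123.89)

L, Z, W, F, A, W, W, L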